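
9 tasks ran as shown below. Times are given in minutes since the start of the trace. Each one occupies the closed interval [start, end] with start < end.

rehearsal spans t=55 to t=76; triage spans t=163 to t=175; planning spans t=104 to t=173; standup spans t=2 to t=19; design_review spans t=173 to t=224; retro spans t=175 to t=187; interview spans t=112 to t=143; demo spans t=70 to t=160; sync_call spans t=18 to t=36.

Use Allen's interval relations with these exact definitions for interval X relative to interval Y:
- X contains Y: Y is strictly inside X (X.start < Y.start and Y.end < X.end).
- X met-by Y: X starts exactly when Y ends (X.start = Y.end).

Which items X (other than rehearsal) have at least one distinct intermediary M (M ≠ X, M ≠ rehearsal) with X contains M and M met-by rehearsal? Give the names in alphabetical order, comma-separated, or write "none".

none

Target rehearsal = [t=55, t=76].
Intermediaries M with M met-by rehearsal: none.
Union: none.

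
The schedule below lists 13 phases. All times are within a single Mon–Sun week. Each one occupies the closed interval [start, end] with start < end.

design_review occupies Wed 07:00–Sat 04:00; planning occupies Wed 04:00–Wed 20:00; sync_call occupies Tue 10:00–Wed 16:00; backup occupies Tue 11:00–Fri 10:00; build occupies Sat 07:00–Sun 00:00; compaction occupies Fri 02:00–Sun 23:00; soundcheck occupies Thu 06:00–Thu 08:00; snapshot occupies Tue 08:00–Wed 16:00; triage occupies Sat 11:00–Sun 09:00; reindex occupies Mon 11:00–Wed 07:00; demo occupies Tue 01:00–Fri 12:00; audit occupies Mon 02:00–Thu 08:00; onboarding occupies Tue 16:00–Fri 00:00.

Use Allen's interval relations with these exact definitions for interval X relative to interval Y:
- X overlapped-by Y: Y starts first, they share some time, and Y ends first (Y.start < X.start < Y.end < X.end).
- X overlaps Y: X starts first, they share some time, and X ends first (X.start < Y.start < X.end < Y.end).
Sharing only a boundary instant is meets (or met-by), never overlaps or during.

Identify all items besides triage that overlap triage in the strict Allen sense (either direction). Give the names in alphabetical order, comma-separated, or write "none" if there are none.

Target triage = [Sat 11:00, Sun 09:00].
audit [Mon 02:00, Thu 08:00] → before → no.
backup [Tue 11:00, Fri 10:00] → before → no.
build [Sat 07:00, Sun 00:00] → overlaps → yes.
compaction [Fri 02:00, Sun 23:00] → contains → no.
demo [Tue 01:00, Fri 12:00] → before → no.
design_review [Wed 07:00, Sat 04:00] → before → no.
onboarding [Tue 16:00, Fri 00:00] → before → no.
planning [Wed 04:00, Wed 20:00] → before → no.
reindex [Mon 11:00, Wed 07:00] → before → no.
snapshot [Tue 08:00, Wed 16:00] → before → no.
soundcheck [Thu 06:00, Thu 08:00] → before → no.
sync_call [Tue 10:00, Wed 16:00] → before → no.
Result: build.

build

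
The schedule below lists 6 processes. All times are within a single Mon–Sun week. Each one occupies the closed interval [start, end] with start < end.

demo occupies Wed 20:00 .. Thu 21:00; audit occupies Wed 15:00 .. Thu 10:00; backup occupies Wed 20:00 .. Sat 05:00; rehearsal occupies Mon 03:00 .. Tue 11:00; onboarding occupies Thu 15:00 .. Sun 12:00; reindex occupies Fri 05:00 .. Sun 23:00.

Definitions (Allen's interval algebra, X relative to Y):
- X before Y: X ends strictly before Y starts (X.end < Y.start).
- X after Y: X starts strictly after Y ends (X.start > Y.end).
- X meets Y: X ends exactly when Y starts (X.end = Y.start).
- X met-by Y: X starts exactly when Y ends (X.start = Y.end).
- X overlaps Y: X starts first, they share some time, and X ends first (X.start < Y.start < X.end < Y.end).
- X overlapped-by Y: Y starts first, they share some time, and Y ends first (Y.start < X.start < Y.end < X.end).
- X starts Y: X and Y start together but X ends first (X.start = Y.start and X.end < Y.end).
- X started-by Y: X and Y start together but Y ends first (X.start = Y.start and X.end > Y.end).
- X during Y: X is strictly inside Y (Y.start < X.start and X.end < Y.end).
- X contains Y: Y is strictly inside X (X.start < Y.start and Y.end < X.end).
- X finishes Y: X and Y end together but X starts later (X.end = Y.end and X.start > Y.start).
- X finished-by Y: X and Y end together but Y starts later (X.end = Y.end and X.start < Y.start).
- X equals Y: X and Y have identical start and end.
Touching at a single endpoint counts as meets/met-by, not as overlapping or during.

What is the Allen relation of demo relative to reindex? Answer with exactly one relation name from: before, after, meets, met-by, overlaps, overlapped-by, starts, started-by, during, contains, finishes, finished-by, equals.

demo = [Wed 20:00, Thu 21:00]; reindex = [Fri 05:00, Sun 23:00].
Compare endpoints: demo.start < reindex.start, demo.start < reindex.end, demo.end < reindex.start, demo.end < reindex.end.
That pattern is 'before'.

before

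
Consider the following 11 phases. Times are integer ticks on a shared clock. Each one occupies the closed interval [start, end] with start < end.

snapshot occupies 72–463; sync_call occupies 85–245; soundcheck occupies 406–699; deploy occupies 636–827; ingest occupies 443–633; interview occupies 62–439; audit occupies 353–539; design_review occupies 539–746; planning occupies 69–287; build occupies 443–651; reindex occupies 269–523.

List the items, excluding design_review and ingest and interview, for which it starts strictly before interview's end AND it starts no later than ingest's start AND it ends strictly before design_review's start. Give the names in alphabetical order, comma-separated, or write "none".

planning, reindex, snapshot, sync_call

Conditions: its start is strictly before interview's end (X.start < 439) AND its start is no later than ingest's start (X.start <= 443) AND its end is strictly before design_review's start (X.end < 539).
audit: start 353 < 439? ✓; start 353 <= 443? ✓; end 539 < 539? ✗ → no.
build: start 443 < 439? ✗; start 443 <= 443? ✓; end 651 < 539? ✗ → no.
deploy: start 636 < 439? ✗; start 636 <= 443? ✗; end 827 < 539? ✗ → no.
planning: start 69 < 439? ✓; start 69 <= 443? ✓; end 287 < 539? ✓ → yes.
reindex: start 269 < 439? ✓; start 269 <= 443? ✓; end 523 < 539? ✓ → yes.
snapshot: start 72 < 439? ✓; start 72 <= 443? ✓; end 463 < 539? ✓ → yes.
soundcheck: start 406 < 439? ✓; start 406 <= 443? ✓; end 699 < 539? ✗ → no.
sync_call: start 85 < 439? ✓; start 85 <= 443? ✓; end 245 < 539? ✓ → yes.
Result: planning, reindex, snapshot, sync_call.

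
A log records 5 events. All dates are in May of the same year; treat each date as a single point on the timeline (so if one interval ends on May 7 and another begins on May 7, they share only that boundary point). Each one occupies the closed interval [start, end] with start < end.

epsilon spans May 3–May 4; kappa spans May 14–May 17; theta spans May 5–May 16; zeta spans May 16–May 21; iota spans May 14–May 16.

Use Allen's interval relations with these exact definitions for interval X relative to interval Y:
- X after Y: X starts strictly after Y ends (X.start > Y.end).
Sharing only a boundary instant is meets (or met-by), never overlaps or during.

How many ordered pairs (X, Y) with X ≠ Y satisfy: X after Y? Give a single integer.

Checking all 20 ordered pairs for relation 'after'; matching pairs in alphabetical order:
(iota, epsilon): iota after epsilon ✓
(kappa, epsilon): kappa after epsilon ✓
(theta, epsilon): theta after epsilon ✓
(zeta, epsilon): zeta after epsilon ✓
Count: 4.

4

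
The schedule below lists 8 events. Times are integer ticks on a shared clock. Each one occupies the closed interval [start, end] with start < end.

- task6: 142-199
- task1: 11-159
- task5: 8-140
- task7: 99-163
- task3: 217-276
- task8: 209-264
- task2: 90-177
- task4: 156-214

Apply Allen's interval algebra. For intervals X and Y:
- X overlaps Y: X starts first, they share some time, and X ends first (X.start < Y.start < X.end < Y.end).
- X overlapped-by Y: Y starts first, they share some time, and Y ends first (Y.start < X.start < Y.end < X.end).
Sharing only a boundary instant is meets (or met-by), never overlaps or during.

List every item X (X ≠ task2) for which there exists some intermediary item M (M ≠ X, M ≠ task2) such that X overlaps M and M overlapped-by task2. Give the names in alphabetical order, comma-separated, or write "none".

task1, task6, task7

Target task2 = [90, 177].
Intermediaries M with M overlapped-by task2: task4, task6.
Via task4 — items with X overlaps task4: task1, task6, task7.
Via task6 — items with X overlaps task6: task1, task7.
Union: task1, task6, task7.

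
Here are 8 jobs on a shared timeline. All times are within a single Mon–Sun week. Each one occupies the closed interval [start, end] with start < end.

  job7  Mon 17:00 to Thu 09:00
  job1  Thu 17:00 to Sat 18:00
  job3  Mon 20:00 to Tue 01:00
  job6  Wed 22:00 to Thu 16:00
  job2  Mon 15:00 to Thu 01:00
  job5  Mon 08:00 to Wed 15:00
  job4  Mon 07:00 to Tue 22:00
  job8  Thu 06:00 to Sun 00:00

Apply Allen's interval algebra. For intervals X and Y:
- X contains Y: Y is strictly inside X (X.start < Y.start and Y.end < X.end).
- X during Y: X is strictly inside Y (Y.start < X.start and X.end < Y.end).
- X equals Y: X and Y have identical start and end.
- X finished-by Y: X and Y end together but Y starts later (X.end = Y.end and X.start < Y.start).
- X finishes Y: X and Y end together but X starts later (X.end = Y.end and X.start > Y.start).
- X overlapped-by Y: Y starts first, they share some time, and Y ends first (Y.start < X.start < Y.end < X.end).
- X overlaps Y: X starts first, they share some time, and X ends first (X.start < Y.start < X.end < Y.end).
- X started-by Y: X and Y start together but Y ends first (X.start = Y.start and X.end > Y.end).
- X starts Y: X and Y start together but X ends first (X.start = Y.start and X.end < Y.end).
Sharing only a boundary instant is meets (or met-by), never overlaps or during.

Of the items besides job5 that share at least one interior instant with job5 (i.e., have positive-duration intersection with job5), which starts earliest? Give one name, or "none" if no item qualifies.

Target job5 = [Mon 08:00, Wed 15:00].
job1 [Thu 17:00, Sat 18:00] → after → excluded.
job2 [Mon 15:00, Thu 01:00] → overlapped-by → candidate.
job3 [Mon 20:00, Tue 01:00] → during → candidate.
job4 [Mon 07:00, Tue 22:00] → overlaps → candidate.
job6 [Wed 22:00, Thu 16:00] → after → excluded.
job7 [Mon 17:00, Thu 09:00] → overlapped-by → candidate.
job8 [Thu 06:00, Sun 00:00] → after → excluded.
Among candidates, earliest start is Mon 07:00 → job4.

job4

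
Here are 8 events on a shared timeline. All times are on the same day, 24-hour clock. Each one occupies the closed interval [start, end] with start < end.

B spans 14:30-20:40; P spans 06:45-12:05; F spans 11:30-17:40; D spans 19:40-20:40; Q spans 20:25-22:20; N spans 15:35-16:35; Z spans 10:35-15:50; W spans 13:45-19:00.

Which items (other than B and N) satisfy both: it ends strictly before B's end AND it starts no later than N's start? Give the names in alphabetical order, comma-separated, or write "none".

Conditions: its end is strictly before B's end (X.end < 20:40) AND its start is no later than N's start (X.start <= 15:35).
D: end 20:40 < 20:40? ✗; start 19:40 <= 15:35? ✗ → no.
F: end 17:40 < 20:40? ✓; start 11:30 <= 15:35? ✓ → yes.
P: end 12:05 < 20:40? ✓; start 06:45 <= 15:35? ✓ → yes.
Q: end 22:20 < 20:40? ✗; start 20:25 <= 15:35? ✗ → no.
W: end 19:00 < 20:40? ✓; start 13:45 <= 15:35? ✓ → yes.
Z: end 15:50 < 20:40? ✓; start 10:35 <= 15:35? ✓ → yes.
Result: F, P, W, Z.

F, P, W, Z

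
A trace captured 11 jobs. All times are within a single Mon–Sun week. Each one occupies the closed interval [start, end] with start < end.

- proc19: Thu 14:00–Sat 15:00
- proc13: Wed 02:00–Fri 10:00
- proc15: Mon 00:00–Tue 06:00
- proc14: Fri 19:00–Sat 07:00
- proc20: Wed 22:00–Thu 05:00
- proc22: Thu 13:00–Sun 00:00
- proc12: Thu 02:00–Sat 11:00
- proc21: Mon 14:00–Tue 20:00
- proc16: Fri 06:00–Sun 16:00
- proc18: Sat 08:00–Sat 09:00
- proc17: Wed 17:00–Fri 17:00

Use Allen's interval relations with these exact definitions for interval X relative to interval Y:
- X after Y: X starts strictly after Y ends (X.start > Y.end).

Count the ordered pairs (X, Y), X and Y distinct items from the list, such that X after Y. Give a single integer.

Checking all 110 ordered pairs for relation 'after'; matching pairs in alphabetical order:
(proc12, proc15): proc12 after proc15 ✓
(proc12, proc21): proc12 after proc21 ✓
(proc13, proc15): proc13 after proc15 ✓
(proc13, proc21): proc13 after proc21 ✓
(proc14, proc13): proc14 after proc13 ✓
(proc14, proc15): proc14 after proc15 ✓
(proc14, proc17): proc14 after proc17 ✓
(proc14, proc20): proc14 after proc20 ✓
(proc14, proc21): proc14 after proc21 ✓
(proc16, proc15): proc16 after proc15 ✓
(proc16, proc20): proc16 after proc20 ✓
(proc16, proc21): proc16 after proc21 ✓
(proc17, proc15): proc17 after proc15 ✓
(proc17, proc21): proc17 after proc21 ✓
(proc18, proc13): proc18 after proc13 ✓
(proc18, proc14): proc18 after proc14 ✓
(proc18, proc15): proc18 after proc15 ✓
(proc18, proc17): proc18 after proc17 ✓
(proc18, proc20): proc18 after proc20 ✓
(proc18, proc21): proc18 after proc21 ✓
(proc19, proc15): proc19 after proc15 ✓
(proc19, proc20): proc19 after proc20 ✓
(proc19, proc21): proc19 after proc21 ✓
(proc20, proc15): proc20 after proc15 ✓
... plus 4 further pairs not listed.
Count: 28.

28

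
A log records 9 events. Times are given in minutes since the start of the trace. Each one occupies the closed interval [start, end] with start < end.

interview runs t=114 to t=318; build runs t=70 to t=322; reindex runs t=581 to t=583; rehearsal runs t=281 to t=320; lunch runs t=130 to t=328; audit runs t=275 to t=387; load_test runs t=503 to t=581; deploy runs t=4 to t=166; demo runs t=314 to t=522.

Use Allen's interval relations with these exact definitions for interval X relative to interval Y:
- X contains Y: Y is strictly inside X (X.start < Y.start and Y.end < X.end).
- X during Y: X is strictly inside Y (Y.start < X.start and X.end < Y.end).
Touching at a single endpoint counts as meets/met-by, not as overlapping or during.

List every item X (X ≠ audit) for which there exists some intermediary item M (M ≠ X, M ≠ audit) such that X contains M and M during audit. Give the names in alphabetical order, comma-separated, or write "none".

build, lunch

Target audit = [t=275, t=387].
Intermediaries M with M during audit: rehearsal.
Via rehearsal — items with X contains rehearsal: build, lunch.
Union: build, lunch.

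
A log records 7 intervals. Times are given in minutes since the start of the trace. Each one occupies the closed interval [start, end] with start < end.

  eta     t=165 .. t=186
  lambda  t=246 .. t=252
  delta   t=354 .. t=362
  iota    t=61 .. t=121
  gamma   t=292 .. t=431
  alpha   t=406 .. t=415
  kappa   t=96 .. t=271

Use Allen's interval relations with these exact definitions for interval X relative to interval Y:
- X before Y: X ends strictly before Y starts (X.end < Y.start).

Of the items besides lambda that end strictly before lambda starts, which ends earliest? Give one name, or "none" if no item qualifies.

iota

Target lambda = [t=246, t=252].
alpha [t=406, t=415] → after → excluded.
delta [t=354, t=362] → after → excluded.
eta [t=165, t=186] → before → candidate.
gamma [t=292, t=431] → after → excluded.
iota [t=61, t=121] → before → candidate.
kappa [t=96, t=271] → contains → excluded.
Among candidates, earliest end is t=121 → iota.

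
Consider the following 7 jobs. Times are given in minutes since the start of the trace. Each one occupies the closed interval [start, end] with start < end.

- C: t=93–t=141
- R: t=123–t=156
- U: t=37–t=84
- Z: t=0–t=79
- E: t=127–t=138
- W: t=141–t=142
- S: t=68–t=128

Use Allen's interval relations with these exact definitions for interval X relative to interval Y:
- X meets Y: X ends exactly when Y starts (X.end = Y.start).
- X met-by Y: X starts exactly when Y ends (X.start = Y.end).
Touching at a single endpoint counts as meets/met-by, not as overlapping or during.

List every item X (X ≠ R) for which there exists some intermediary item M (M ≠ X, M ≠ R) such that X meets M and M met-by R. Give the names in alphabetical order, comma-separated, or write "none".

Target R = [t=123, t=156].
Intermediaries M with M met-by R: none.
Union: none.

none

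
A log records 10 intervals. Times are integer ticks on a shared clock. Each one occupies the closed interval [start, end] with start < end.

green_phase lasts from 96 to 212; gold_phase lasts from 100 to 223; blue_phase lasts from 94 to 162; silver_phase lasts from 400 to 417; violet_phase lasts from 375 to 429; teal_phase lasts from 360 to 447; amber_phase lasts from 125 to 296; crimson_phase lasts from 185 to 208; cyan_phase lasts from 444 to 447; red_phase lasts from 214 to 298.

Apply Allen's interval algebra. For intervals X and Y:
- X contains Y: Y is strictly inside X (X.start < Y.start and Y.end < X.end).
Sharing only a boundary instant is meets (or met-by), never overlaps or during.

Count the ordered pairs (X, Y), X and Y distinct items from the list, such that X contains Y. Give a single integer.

6

Checking all 90 ordered pairs for relation 'contains'; matching pairs in alphabetical order:
(amber_phase, crimson_phase): amber_phase contains crimson_phase ✓
(gold_phase, crimson_phase): gold_phase contains crimson_phase ✓
(green_phase, crimson_phase): green_phase contains crimson_phase ✓
(teal_phase, silver_phase): teal_phase contains silver_phase ✓
(teal_phase, violet_phase): teal_phase contains violet_phase ✓
(violet_phase, silver_phase): violet_phase contains silver_phase ✓
Count: 6.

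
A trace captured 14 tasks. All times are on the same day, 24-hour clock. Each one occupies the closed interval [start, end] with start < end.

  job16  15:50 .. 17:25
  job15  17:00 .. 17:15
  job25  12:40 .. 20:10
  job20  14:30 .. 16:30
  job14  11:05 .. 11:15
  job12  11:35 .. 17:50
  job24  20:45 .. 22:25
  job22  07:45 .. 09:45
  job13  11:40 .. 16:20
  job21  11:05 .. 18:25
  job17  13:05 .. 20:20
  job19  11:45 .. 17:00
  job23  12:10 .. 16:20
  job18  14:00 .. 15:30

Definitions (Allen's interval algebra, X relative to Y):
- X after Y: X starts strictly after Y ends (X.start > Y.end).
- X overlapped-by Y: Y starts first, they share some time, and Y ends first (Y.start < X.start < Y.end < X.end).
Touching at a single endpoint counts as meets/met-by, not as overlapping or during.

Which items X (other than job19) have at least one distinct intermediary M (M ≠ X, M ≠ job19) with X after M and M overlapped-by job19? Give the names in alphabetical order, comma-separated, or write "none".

Target job19 = [11:45, 17:00].
Intermediaries M with M overlapped-by job19: job16, job17, job25.
Via job16 — items with X after job16: job24.
Via job17 — items with X after job17: job24.
Via job25 — items with X after job25: job24.
Union: job24.

job24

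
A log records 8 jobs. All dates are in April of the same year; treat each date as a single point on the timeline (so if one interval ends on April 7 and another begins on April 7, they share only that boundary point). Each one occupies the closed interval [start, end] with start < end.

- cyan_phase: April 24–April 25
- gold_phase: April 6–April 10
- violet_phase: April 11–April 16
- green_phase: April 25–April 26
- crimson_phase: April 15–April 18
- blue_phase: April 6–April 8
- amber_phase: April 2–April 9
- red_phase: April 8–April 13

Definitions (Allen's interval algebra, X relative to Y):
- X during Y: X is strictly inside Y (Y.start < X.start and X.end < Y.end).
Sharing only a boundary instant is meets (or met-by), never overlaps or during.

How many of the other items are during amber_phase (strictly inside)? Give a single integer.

1

Target amber_phase = [April 2, April 9].
blue_phase [April 6, April 8] → during → counts.
crimson_phase [April 15, April 18] → after → no.
cyan_phase [April 24, April 25] → after → no.
gold_phase [April 6, April 10] → overlapped-by → no.
green_phase [April 25, April 26] → after → no.
red_phase [April 8, April 13] → overlapped-by → no.
violet_phase [April 11, April 16] → after → no.
Total: 1.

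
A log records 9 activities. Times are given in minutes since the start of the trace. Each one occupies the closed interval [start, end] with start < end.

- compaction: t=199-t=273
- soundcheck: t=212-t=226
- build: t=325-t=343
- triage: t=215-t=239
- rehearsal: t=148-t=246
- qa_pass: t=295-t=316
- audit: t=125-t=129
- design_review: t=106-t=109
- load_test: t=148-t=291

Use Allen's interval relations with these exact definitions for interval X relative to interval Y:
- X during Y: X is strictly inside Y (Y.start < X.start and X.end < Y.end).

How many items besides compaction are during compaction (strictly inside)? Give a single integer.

Target compaction = [t=199, t=273].
audit [t=125, t=129] → before → no.
build [t=325, t=343] → after → no.
design_review [t=106, t=109] → before → no.
load_test [t=148, t=291] → contains → no.
qa_pass [t=295, t=316] → after → no.
rehearsal [t=148, t=246] → overlaps → no.
soundcheck [t=212, t=226] → during → counts.
triage [t=215, t=239] → during → counts.
Total: 2.

2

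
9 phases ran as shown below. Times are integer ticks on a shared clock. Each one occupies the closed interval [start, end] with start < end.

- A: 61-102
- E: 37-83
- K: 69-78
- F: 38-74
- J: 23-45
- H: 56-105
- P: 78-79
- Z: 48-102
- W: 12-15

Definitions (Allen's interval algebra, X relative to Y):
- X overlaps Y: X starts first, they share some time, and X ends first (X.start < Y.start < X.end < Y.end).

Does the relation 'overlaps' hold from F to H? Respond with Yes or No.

Yes

F = [38, 74], H = [56, 105].
Actual relation of F to H: overlaps.
Asked whether 'overlaps' holds → Yes.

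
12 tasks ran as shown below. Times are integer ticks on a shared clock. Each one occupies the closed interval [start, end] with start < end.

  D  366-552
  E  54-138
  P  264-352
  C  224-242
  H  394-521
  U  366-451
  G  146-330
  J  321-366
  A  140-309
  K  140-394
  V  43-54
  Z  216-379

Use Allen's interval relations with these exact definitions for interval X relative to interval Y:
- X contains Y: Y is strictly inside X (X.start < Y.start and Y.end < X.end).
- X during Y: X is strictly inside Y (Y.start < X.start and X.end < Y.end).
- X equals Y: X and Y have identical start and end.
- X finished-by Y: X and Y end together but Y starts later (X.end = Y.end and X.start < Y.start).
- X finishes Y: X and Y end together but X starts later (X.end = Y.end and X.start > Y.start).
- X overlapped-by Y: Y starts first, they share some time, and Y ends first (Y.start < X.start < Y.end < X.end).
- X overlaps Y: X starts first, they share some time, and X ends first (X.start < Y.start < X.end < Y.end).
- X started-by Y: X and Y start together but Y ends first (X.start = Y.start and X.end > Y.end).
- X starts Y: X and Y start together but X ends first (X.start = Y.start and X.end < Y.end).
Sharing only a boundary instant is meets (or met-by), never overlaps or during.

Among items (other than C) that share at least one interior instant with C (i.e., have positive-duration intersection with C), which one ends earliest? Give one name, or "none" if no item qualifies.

A

Target C = [224, 242].
A [140, 309] → contains → candidate.
D [366, 552] → after → excluded.
E [54, 138] → before → excluded.
G [146, 330] → contains → candidate.
H [394, 521] → after → excluded.
J [321, 366] → after → excluded.
K [140, 394] → contains → candidate.
P [264, 352] → after → excluded.
U [366, 451] → after → excluded.
V [43, 54] → before → excluded.
Z [216, 379] → contains → candidate.
Among candidates, earliest end is 309 → A.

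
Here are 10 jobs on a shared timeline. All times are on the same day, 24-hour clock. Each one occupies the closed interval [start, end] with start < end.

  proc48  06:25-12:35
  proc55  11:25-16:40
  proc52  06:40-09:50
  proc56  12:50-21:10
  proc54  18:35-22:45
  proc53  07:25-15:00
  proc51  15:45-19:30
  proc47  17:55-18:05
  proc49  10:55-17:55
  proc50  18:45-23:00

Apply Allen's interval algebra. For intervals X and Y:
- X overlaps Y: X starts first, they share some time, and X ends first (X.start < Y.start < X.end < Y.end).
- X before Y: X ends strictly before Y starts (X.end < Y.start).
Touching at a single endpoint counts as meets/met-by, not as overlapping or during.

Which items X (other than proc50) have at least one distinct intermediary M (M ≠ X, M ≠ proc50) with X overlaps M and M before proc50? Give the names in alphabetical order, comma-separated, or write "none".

proc48, proc52, proc53

Target proc50 = [18:45, 23:00].
Intermediaries M with M before proc50: proc47, proc48, proc49, proc52, proc53, proc55.
Via proc47 — items with X overlaps proc47: none.
Via proc48 — items with X overlaps proc48: none.
Via proc49 — items with X overlaps proc49: proc48, proc53.
Via proc52 — items with X overlaps proc52: none.
Via proc53 — items with X overlaps proc53: proc48, proc52.
Via proc55 — items with X overlaps proc55: proc48, proc53.
Union: proc48, proc52, proc53.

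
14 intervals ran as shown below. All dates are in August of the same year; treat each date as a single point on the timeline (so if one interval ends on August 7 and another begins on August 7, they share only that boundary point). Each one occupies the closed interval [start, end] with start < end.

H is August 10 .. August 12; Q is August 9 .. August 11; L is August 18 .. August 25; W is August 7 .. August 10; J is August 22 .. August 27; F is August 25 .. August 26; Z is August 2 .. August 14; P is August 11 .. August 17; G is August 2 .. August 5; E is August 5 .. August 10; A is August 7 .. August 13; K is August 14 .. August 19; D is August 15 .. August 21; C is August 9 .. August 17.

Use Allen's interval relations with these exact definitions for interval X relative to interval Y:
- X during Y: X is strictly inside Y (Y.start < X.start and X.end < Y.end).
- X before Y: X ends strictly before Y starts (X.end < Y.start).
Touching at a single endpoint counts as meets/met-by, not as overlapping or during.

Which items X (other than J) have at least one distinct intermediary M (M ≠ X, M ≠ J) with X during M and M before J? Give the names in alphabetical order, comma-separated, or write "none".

Target J = [August 22, August 27].
Intermediaries M with M before J: A, C, D, E, G, H, K, P, Q, W, Z.
Via A — items with X during A: H, Q.
Via C — items with X during C: H.
Via D — items with X during D: none.
Via E — items with X during E: none.
Via G — items with X during G: none.
Via H — items with X during H: none.
Via K — items with X during K: none.
Via P — items with X during P: none.
Via Q — items with X during Q: none.
Via W — items with X during W: none.
Via Z — items with X during Z: A, E, H, Q, W.
Union: A, E, H, Q, W.

A, E, H, Q, W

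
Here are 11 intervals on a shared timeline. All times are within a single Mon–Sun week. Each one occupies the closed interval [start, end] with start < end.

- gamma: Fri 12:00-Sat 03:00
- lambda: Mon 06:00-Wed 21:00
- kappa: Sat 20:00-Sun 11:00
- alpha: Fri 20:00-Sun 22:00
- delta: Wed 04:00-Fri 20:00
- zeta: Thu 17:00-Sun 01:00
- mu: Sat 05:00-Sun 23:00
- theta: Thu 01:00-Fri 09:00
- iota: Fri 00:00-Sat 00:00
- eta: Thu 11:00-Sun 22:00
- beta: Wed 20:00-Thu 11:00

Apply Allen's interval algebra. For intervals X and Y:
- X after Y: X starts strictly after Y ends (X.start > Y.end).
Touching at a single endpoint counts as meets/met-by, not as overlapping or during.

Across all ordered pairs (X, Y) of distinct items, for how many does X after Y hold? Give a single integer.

Checking all 110 ordered pairs for relation 'after'; matching pairs in alphabetical order:
(alpha, beta): alpha after beta ✓
(alpha, lambda): alpha after lambda ✓
(alpha, theta): alpha after theta ✓
(eta, lambda): eta after lambda ✓
(gamma, beta): gamma after beta ✓
(gamma, lambda): gamma after lambda ✓
(gamma, theta): gamma after theta ✓
(iota, beta): iota after beta ✓
(iota, lambda): iota after lambda ✓
(kappa, beta): kappa after beta ✓
(kappa, delta): kappa after delta ✓
(kappa, gamma): kappa after gamma ✓
(kappa, iota): kappa after iota ✓
(kappa, lambda): kappa after lambda ✓
(kappa, theta): kappa after theta ✓
(mu, beta): mu after beta ✓
(mu, delta): mu after delta ✓
(mu, gamma): mu after gamma ✓
(mu, iota): mu after iota ✓
(mu, lambda): mu after lambda ✓
(mu, theta): mu after theta ✓
(theta, lambda): theta after lambda ✓
(zeta, beta): zeta after beta ✓
(zeta, lambda): zeta after lambda ✓
Count: 24.

24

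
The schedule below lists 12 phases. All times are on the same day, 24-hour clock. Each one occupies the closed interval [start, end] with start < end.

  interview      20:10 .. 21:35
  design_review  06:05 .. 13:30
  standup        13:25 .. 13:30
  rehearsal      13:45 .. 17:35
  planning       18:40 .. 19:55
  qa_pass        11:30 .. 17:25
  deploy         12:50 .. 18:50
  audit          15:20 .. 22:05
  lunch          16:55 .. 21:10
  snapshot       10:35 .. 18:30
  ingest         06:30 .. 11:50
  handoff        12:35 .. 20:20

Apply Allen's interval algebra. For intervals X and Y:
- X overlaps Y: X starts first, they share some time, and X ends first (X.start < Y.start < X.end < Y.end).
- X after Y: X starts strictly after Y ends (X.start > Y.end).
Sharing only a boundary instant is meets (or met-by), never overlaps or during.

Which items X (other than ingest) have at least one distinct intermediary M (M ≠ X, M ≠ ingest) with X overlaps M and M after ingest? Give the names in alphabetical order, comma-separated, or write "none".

Target ingest = [06:30, 11:50].
Intermediaries M with M after ingest: audit, deploy, handoff, interview, lunch, planning, rehearsal, standup.
Via audit — items with X overlaps audit: deploy, handoff, qa_pass, rehearsal, snapshot.
Via deploy — items with X overlaps deploy: design_review, qa_pass, snapshot.
Via handoff — items with X overlaps handoff: design_review, qa_pass, snapshot.
Via interview — items with X overlaps interview: handoff, lunch.
Via lunch — items with X overlaps lunch: deploy, handoff, qa_pass, rehearsal, snapshot.
Via planning — items with X overlaps planning: deploy.
Via rehearsal — items with X overlaps rehearsal: qa_pass.
Via standup — items with X overlaps standup: none.
Union: deploy, design_review, handoff, lunch, qa_pass, rehearsal, snapshot.

deploy, design_review, handoff, lunch, qa_pass, rehearsal, snapshot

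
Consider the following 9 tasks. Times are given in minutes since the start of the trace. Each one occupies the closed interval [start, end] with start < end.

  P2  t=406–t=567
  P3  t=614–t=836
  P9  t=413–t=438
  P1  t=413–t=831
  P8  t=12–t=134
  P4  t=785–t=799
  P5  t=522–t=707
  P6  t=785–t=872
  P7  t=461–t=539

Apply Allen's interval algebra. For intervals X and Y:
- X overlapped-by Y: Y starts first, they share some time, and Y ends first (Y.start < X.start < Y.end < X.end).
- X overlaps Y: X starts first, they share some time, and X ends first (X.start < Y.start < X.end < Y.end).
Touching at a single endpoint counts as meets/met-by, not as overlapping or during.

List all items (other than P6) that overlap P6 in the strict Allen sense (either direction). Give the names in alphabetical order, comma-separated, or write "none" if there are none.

P1, P3

Target P6 = [t=785, t=872].
P1 [t=413, t=831] → overlaps → yes.
P2 [t=406, t=567] → before → no.
P3 [t=614, t=836] → overlaps → yes.
P4 [t=785, t=799] → starts → no.
P5 [t=522, t=707] → before → no.
P7 [t=461, t=539] → before → no.
P8 [t=12, t=134] → before → no.
P9 [t=413, t=438] → before → no.
Result: P1, P3.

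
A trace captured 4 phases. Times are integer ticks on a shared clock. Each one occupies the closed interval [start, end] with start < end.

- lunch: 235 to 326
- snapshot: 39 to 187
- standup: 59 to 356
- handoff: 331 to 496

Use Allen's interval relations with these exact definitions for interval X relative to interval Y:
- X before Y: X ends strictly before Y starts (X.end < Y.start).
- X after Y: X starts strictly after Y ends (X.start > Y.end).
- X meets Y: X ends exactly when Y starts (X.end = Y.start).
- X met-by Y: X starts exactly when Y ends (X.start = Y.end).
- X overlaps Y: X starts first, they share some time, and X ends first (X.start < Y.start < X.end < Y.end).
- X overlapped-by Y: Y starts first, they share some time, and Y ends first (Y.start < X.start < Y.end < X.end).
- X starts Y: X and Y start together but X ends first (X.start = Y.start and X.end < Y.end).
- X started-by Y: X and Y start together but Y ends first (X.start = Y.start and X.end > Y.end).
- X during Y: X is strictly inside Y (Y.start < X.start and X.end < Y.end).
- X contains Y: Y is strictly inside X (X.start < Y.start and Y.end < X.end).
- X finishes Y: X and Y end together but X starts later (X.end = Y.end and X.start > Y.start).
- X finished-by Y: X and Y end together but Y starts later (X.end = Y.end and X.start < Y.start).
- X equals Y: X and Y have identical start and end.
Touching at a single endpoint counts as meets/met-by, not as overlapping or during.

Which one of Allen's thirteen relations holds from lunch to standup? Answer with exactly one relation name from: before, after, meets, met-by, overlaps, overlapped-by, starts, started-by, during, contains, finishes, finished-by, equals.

during

lunch = [235, 326]; standup = [59, 356].
Compare endpoints: lunch.start > standup.start, lunch.start < standup.end, lunch.end > standup.start, lunch.end < standup.end.
That pattern is 'during'.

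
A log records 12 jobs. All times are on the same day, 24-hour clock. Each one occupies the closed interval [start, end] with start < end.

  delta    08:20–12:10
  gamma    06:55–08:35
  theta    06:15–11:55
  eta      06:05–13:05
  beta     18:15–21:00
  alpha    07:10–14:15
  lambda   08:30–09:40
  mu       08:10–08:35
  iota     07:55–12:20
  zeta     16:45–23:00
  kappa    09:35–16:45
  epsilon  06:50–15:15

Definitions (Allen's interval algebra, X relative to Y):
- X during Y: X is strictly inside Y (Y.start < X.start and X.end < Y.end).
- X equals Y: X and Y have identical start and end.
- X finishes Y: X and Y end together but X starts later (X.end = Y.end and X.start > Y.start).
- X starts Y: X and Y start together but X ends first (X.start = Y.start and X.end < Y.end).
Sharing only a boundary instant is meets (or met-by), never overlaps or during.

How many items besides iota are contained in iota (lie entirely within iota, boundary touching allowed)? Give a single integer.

Target iota = [07:55, 12:20].
alpha [07:10, 14:15] → contains → no.
beta [18:15, 21:00] → after → no.
delta [08:20, 12:10] → during → counts.
epsilon [06:50, 15:15] → contains → no.
eta [06:05, 13:05] → contains → no.
gamma [06:55, 08:35] → overlaps → no.
kappa [09:35, 16:45] → overlapped-by → no.
lambda [08:30, 09:40] → during → counts.
mu [08:10, 08:35] → during → counts.
theta [06:15, 11:55] → overlaps → no.
zeta [16:45, 23:00] → after → no.
Total: 3.

3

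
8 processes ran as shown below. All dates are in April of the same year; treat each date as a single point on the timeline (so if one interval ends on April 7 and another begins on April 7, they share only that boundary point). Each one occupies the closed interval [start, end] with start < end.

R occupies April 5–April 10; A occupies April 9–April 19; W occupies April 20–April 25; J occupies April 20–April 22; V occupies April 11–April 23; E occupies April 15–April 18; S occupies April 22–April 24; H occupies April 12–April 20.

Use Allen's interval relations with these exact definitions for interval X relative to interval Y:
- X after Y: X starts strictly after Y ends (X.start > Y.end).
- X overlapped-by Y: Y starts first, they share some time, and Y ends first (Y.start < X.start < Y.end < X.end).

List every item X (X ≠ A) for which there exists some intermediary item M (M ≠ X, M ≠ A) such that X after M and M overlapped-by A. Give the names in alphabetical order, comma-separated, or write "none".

Target A = [April 9, April 19].
Intermediaries M with M overlapped-by A: H, V.
Via H — items with X after H: S.
Via V — items with X after V: none.
Union: S.

S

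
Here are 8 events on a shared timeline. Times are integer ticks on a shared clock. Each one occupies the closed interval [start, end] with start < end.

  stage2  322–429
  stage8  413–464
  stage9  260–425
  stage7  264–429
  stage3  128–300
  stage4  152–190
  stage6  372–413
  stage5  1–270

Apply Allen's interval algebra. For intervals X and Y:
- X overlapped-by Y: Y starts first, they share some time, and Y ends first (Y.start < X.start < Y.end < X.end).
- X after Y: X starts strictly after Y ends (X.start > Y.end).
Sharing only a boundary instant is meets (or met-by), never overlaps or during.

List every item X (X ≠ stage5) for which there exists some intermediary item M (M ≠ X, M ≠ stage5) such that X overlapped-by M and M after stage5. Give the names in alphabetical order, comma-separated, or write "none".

stage8

Target stage5 = [1, 270].
Intermediaries M with M after stage5: stage2, stage6, stage8.
Via stage2 — items with X overlapped-by stage2: stage8.
Via stage6 — items with X overlapped-by stage6: none.
Via stage8 — items with X overlapped-by stage8: none.
Union: stage8.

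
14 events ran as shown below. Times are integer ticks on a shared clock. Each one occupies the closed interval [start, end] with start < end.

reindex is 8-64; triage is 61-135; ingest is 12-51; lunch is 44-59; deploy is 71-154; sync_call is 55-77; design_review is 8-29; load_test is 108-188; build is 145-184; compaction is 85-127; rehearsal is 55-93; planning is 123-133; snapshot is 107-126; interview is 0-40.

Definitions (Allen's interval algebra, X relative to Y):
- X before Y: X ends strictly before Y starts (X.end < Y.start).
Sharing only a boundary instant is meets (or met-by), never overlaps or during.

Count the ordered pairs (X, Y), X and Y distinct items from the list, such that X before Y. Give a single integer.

Checking all 182 ordered pairs for relation 'before'; matching pairs in alphabetical order:
(compaction, build): compaction before build ✓
(design_review, build): design_review before build ✓
(design_review, compaction): design_review before compaction ✓
(design_review, deploy): design_review before deploy ✓
(design_review, load_test): design_review before load_test ✓
(design_review, lunch): design_review before lunch ✓
(design_review, planning): design_review before planning ✓
(design_review, rehearsal): design_review before rehearsal ✓
(design_review, snapshot): design_review before snapshot ✓
(design_review, sync_call): design_review before sync_call ✓
(design_review, triage): design_review before triage ✓
(ingest, build): ingest before build ✓
(ingest, compaction): ingest before compaction ✓
(ingest, deploy): ingest before deploy ✓
(ingest, load_test): ingest before load_test ✓
(ingest, planning): ingest before planning ✓
(ingest, rehearsal): ingest before rehearsal ✓
(ingest, snapshot): ingest before snapshot ✓
(ingest, sync_call): ingest before sync_call ✓
(ingest, triage): ingest before triage ✓
(interview, build): interview before build ✓
(interview, compaction): interview before compaction ✓
(interview, deploy): interview before deploy ✓
(interview, load_test): interview before load_test ✓
... plus 31 further pairs not listed.
Count: 55.

55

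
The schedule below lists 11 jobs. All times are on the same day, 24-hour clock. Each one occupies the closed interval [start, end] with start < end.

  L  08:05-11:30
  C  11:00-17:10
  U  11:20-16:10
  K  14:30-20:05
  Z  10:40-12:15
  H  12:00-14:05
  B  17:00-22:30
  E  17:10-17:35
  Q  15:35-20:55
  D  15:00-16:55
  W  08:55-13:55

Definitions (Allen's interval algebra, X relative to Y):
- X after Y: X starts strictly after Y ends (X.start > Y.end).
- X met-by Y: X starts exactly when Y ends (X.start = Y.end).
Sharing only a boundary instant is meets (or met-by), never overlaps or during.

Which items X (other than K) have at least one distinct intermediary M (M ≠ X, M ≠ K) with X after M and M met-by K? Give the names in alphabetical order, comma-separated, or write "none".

none

Target K = [14:30, 20:05].
Intermediaries M with M met-by K: none.
Union: none.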